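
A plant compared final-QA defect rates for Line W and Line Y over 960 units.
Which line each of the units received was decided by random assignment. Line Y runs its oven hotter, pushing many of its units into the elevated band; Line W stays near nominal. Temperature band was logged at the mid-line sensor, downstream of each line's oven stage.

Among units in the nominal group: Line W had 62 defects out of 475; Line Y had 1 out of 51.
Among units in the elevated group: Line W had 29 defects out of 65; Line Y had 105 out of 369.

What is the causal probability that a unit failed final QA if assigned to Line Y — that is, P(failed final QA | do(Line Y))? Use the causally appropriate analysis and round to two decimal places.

In-process temperature band is recorded after the line and is itself shifted by it — it sits on the causal path from line to outcome. Conditioning on a mediator would strip out part of the effect we want; the pooled comparison gives the total causal effect.
So P(outcome | do(Line Y)) is just the pooled rate for Line Y: 106/420 = 0.252.

0.25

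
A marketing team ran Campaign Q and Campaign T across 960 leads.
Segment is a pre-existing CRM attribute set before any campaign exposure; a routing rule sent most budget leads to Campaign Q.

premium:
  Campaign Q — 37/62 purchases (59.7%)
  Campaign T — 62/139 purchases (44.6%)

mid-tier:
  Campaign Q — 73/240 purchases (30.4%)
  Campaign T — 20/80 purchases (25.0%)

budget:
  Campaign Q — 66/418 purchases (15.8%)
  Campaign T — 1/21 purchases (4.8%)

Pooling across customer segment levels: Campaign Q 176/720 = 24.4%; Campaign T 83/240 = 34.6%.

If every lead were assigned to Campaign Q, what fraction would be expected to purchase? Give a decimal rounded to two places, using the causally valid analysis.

0.30

The stratified and pooled comparisons disagree (Campaign Q wins within each customer segment; Campaign T wins overall), so the answer turns on the causal role of customer segment.
Customer segment is set before the campaign has any effect — it is not caused by the campaign — and it independently drives the outcome. That makes it a confounder, so the causal comparison is within customer segment levels.
Standardising Campaign Q to the population customer segment mix: 0.209·37/62 + 0.333·73/240 + 0.457·66/418 = 0.299.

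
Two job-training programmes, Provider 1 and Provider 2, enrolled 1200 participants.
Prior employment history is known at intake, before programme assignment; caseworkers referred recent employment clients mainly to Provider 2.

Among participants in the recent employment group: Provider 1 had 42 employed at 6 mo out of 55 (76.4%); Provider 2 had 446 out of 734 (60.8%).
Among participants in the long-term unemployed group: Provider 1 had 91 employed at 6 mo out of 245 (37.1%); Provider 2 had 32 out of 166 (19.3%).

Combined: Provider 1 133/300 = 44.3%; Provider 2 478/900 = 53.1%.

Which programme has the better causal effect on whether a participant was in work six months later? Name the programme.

Provider 1

Nothing the programme does changes prior employment history; the imbalance is an allocation artefact. With prior employment history also predicting the outcome, the pooled figure is confounded, and the within-stratum comparison is the causal one.
Within each level — recent employment: 76.4% vs 60.8%; long-term unemployed: 37.1% vs 19.3% — Provider 1 is higher every time.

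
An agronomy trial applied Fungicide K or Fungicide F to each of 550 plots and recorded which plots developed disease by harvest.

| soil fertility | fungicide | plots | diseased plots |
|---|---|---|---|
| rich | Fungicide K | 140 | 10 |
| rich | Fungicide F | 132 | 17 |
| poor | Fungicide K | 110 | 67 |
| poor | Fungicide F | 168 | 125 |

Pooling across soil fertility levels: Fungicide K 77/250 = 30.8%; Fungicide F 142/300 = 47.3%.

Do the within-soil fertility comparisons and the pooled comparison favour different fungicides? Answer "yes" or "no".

no

Within each soil fertility level (rich 7.1% vs 12.9%; poor 60.9% vs 74.4%), Fungicide K has the lower rate every time. Pooled: 30.8% vs 47.3% — Fungicide K has the lower rate overall. They agree.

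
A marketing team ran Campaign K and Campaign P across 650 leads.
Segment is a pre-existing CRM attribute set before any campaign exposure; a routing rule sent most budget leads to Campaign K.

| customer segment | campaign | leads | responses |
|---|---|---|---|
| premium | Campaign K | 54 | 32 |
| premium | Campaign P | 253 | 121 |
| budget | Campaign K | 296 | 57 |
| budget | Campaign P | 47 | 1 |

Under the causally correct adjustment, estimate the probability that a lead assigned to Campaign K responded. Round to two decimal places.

0.38

Campaign K is higher inside every customer segment stratum but Campaign P is higher in aggregate. Whether to stratify depends on how customer segment relates to the campaign.
The imbalance in customer segment arose from how leads were allocated, not from anything the campaign did; and customer segment independently affects the outcome. The pooled gap is confounded — condition on customer segment.
Standardising Campaign K to the population customer segment mix: 0.472·32/54 + 0.528·57/296 = 0.382.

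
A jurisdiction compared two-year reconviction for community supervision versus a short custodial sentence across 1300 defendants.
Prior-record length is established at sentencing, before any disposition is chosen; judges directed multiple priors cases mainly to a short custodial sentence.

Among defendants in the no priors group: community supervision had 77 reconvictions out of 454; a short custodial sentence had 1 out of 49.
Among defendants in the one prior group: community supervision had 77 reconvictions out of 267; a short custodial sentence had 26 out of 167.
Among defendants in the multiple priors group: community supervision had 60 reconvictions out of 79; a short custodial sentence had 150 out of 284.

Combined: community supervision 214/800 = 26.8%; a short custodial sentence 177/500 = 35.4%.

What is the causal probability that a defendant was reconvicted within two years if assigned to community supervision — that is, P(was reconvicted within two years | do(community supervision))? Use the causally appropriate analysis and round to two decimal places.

0.37

The imbalance in prior-record length arose from how defendants were allocated, not from anything the disposition did; and prior-record length independently affects the outcome. The pooled gap is confounded — condition on prior-record length.
Standardising community supervision to the population prior-record length mix: 0.387·77/454 + 0.334·77/267 + 0.279·60/79 = 0.374.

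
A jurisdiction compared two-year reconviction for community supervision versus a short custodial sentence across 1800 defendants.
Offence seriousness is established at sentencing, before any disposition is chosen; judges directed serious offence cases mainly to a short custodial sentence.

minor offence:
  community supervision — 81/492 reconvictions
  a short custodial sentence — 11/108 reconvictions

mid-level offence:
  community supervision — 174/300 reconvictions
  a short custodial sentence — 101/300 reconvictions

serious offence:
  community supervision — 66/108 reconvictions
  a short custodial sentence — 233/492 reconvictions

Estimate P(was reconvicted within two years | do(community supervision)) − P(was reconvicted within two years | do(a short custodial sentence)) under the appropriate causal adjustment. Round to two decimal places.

+0.15

Since offence seriousness is a pre-existing factor (not a product of the disposition) and it affects the outcome on its own, it is a confounder. The stratified rates, not the pooled rate, identify the causal effect.
Adjusting over the population distribution of offence seriousness: 0.333·(0.165−0.102) + 0.333·(0.580−0.337) + 0.333·(0.611−0.474) = +0.148.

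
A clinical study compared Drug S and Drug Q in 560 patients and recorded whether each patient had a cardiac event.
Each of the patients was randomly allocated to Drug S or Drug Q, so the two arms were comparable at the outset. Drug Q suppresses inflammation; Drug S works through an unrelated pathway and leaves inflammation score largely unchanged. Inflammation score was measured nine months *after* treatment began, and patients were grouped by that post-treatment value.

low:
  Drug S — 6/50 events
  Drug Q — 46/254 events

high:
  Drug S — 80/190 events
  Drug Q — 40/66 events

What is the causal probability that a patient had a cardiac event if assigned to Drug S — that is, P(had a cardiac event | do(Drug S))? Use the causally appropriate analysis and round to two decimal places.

Inflammation score lies on the pathway drug → inflammation score → outcome, so adjusting for it blocks the indirect effect. For the total causal effect of drug, use the unadjusted pooled rates.
So P(outcome | do(Drug S)) is just the pooled rate for Drug S: 86/240 = 0.358.

0.36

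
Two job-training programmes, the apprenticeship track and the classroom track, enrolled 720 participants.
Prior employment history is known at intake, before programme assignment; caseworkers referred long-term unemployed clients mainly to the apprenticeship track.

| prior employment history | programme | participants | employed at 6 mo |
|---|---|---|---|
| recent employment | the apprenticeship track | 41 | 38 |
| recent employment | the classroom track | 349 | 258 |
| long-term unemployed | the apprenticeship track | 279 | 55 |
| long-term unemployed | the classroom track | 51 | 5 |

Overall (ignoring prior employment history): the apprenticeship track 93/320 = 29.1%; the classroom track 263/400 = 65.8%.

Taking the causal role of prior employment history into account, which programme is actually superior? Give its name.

the apprenticeship track

The prior employment history-specific comparison favours the apprenticeship track throughout, but the pooled figures favour the classroom track. The question is whether to condition on prior employment history.
Prior employment history differs across programmes for reasons unrelated to any effect of the programme itself, and it separately predicts the outcome — a classic confounder. We must compare within prior employment history levels.
Within each level — recent employment: 92.7% vs 73.9%; long-term unemployed: 19.7% vs 9.8% — the apprenticeship track is higher every time.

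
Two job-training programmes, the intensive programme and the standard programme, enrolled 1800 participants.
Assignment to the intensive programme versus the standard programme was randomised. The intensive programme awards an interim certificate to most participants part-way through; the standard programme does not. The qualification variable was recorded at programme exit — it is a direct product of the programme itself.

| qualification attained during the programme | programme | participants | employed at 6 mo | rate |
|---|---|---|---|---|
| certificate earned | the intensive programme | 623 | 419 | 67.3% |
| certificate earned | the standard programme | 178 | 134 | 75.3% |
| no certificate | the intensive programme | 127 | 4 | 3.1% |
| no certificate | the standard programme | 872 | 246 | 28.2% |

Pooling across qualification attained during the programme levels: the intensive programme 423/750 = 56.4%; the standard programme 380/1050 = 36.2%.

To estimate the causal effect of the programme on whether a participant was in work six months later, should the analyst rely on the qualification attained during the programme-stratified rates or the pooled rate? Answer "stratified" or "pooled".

Qualification attained during the programme here is a post-treatment variable shaped by the programme; conditioning on it would introduce bias rather than remove it. The overall comparison is the causal one.
Pooled: the intensive programme 56.4% vs the standard programme 36.2%; the intensive programme is higher overall.

pooled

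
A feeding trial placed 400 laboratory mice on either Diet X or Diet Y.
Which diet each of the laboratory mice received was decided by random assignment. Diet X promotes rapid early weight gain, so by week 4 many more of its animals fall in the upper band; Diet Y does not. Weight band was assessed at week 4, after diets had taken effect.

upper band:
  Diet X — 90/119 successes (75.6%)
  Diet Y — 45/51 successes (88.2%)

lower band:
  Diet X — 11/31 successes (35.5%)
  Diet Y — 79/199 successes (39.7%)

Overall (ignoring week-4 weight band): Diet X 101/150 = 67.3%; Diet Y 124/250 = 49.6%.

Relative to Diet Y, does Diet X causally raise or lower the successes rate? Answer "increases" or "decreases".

The distribution of week-4 weight band is itself part of what the diet does — it is an intermediate outcome. Holding it fixed would remove that part of the effect; the total effect is the pooled difference.
Pooled: Diet X 67.3% vs Diet Y 49.6%; Diet X is higher overall.

increases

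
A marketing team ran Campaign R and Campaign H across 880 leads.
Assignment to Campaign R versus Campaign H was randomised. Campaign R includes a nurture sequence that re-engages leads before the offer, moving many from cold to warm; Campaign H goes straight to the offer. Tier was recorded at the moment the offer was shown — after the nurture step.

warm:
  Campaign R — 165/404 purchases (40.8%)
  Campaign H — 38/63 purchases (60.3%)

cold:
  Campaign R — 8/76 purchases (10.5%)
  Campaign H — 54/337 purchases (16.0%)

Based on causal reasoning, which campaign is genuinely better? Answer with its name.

Campaign R

The engagement tier-specific comparison favours Campaign H throughout, but the pooled figures favour Campaign R. The question is whether to condition on engagement tier.
Because the campaign influences engagement tier, engagement tier is a post-treatment mediator, not a confounder. Stratifying on it would bias the estimate; the causal effect is the crude pooled difference.
Pooled: Campaign R 36.0% vs Campaign H 23.0%; Campaign R is higher overall.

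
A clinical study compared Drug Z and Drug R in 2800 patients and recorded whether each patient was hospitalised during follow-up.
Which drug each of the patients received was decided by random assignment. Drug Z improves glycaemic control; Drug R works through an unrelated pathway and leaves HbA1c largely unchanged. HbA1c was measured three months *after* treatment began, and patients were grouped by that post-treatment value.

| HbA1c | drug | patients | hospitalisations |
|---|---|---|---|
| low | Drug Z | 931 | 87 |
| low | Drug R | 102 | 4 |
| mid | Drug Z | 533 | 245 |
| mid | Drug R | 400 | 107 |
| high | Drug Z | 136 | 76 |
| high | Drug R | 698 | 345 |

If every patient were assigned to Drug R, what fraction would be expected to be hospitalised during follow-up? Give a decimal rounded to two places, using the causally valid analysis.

0.38

HbA1c here is a post-treatment variable shaped by the drug; conditioning on it would introduce bias rather than remove it. The overall comparison is the causal one.
So P(outcome | do(Drug R)) is just the pooled rate for Drug R: 456/1200 = 0.380.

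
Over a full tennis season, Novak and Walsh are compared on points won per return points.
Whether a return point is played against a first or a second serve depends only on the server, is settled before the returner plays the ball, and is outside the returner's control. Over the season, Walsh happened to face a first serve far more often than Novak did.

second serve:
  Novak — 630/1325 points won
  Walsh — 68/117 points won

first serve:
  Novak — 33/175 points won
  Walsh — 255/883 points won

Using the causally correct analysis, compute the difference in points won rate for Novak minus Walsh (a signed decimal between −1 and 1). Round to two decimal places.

-0.10

Walsh is higher inside every serve type stratum but Novak is higher in aggregate. Whether to stratify depends on how serve type relates to the player.
Since serve type is a pre-existing factor (not a product of the player) and it affects the outcome on its own, it is a confounder. The stratified rates, not the pooled rate, identify the causal effect.
Adjusting over the population distribution of serve type: 0.577·(0.475−0.581) + 0.423·(0.189−0.289) = -0.103.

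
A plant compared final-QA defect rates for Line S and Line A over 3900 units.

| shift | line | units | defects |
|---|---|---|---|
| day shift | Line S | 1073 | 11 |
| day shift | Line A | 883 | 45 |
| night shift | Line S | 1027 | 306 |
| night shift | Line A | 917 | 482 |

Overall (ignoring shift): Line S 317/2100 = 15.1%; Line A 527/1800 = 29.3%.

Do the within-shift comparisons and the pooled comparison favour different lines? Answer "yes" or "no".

Within each shift level (day shift 1.0% vs 5.1%; night shift 29.8% vs 52.6%), Line S has the lower rate every time. Pooled: 15.1% vs 29.3% — Line S has the lower rate overall. They agree.

no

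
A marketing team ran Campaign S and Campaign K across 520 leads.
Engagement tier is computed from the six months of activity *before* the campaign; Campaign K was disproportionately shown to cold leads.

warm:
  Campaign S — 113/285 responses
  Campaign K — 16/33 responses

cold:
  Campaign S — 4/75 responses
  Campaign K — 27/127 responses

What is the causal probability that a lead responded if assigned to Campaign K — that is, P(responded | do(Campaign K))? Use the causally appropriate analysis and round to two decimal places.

Engagement tier differs across campaigns for reasons unrelated to any effect of the campaign itself, and it separately predicts the outcome — a classic confounder. We must compare within engagement tier levels.
Standardising Campaign K to the population engagement tier mix: 0.612·16/33 + 0.388·27/127 = 0.379.

0.38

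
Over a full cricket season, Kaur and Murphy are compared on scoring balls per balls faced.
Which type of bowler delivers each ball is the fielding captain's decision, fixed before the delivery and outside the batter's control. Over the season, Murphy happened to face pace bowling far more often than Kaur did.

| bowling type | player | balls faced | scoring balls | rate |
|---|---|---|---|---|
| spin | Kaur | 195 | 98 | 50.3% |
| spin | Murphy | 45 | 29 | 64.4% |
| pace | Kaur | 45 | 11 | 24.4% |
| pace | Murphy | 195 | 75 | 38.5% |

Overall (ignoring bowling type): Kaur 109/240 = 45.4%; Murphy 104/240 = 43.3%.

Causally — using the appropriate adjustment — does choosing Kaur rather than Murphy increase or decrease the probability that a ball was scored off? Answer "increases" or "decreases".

decreases

The bowling type-specific comparison favours Murphy throughout, but the pooled figures favour Kaur. The question is whether to condition on bowling type.
Bowling type is set before the player has any effect — it is not caused by the player — and it independently drives the outcome. That makes it a confounder, so the causal comparison is within bowling type levels.
Within each level — spin: 50.3% vs 64.4%; pace: 24.4% vs 38.5% — Murphy is higher every time.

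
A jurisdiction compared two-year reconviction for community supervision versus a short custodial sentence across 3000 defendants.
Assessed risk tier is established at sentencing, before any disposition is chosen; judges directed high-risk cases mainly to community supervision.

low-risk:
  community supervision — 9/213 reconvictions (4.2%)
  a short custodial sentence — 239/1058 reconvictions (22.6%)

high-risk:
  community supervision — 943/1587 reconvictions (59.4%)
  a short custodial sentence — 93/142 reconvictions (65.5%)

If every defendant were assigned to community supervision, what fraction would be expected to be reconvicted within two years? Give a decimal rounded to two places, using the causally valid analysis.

The stratified and pooled comparisons disagree (community supervision wins within each assessed risk tier; a short custodial sentence wins overall), so the answer turns on the causal role of assessed risk tier.
Assessed risk tier is set before the disposition has any effect — it is not caused by the disposition — and it independently drives the outcome. That makes it a confounder, so the causal comparison is within assessed risk tier levels.
Standardising community supervision to the population assessed risk tier mix: 0.424·9/213 + 0.576·943/1587 = 0.360.

0.36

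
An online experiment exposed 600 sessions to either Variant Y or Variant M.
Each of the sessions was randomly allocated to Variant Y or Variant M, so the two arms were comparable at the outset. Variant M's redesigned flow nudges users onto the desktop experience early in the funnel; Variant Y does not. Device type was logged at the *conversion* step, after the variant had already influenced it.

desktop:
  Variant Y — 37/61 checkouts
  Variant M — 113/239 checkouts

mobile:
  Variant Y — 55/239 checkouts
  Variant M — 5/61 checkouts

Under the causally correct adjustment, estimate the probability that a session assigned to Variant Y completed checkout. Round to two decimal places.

0.31

Device type is recorded after the variant and is itself shifted by it — it sits on the causal path from variant to outcome. Conditioning on a mediator would strip out part of the effect we want; the pooled comparison gives the total causal effect.
So P(outcome | do(Variant Y)) is just the pooled rate for Variant Y: 92/300 = 0.307.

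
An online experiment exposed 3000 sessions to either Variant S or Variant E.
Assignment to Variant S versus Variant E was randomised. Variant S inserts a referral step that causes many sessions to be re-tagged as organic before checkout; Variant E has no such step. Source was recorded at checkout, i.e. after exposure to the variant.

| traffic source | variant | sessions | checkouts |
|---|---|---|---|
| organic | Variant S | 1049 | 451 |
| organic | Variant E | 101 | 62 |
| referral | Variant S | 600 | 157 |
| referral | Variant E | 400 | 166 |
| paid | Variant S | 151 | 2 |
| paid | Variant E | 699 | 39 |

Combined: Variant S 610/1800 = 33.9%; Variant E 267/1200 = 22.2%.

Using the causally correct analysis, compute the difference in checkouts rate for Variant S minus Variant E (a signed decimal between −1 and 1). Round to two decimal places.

Variant E is higher inside every traffic source stratum but Variant S is higher in aggregate. Whether to stratify depends on how traffic source relates to the variant.
Traffic source here is a post-treatment variable shaped by the variant; conditioning on it would introduce bias rather than remove it. The overall comparison is the causal one.
The causal difference is the pooled difference: 0.339 − 0.223 = +0.116.

+0.12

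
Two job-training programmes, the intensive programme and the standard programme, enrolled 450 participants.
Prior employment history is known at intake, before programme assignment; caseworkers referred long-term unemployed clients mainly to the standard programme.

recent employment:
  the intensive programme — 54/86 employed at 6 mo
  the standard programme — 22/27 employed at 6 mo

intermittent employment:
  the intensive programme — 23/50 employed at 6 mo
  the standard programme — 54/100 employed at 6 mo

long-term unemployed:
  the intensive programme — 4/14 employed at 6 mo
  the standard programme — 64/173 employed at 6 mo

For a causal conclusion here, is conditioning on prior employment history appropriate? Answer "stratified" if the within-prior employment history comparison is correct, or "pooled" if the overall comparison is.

Here prior employment history is a common cause — it drives both which programme a case falls under and the outcome. The crude comparison mixes populations; the stratum-specific rates are the causally relevant ones.
Within each level — recent employment: 62.8% vs 81.5%; intermittent employment: 46.0% vs 54.0%; long-term unemployed: 28.6% vs 37.0% — the standard programme is higher every time.

stratified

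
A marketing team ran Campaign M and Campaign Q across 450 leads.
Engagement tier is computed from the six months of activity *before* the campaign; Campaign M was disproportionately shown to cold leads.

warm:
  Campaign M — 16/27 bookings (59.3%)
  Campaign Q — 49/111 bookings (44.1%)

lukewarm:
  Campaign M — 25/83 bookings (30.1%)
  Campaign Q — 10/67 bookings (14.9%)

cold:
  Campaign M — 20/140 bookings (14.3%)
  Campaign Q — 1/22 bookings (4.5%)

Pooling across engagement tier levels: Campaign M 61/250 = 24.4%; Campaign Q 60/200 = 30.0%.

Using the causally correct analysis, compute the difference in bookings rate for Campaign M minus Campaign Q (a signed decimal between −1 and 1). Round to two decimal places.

+0.13

The stratified and pooled comparisons disagree (Campaign M wins within each engagement tier; Campaign Q wins overall), so the answer turns on the causal role of engagement tier.
Since engagement tier is a pre-existing factor (not a product of the campaign) and it affects the outcome on its own, it is a confounder. The stratified rates, not the pooled rate, identify the causal effect.
Adjusting over the population distribution of engagement tier: 0.307·(0.593−0.441) + 0.333·(0.301−0.149) + 0.360·(0.143−0.045) = +0.132.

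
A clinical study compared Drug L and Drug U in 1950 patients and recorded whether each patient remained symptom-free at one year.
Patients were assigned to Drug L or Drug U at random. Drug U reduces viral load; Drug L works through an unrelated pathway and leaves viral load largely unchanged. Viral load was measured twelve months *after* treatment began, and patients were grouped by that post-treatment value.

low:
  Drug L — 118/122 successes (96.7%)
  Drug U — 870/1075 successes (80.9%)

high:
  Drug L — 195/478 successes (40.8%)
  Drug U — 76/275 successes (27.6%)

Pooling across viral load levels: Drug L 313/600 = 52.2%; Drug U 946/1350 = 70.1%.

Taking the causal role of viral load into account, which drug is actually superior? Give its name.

The distribution of viral load is itself part of what the drug does — it is an intermediate outcome. Holding it fixed would remove that part of the effect; the total effect is the pooled difference.
Pooled: Drug L 52.2% vs Drug U 70.1%; Drug U is higher overall.

Drug U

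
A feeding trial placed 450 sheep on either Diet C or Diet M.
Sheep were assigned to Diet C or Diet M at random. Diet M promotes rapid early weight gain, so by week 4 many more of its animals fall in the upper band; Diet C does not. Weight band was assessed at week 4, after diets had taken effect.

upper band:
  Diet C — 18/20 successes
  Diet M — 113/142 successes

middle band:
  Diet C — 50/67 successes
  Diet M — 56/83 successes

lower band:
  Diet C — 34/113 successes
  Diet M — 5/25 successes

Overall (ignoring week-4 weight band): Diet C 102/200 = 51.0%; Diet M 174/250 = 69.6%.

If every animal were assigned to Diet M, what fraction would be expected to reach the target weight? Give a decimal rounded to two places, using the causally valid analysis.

Week-4 weight band here is a post-treatment variable shaped by the diet; conditioning on it would introduce bias rather than remove it. The overall comparison is the causal one.
So P(outcome | do(Diet M)) is just the pooled rate for Diet M: 174/250 = 0.696.

0.70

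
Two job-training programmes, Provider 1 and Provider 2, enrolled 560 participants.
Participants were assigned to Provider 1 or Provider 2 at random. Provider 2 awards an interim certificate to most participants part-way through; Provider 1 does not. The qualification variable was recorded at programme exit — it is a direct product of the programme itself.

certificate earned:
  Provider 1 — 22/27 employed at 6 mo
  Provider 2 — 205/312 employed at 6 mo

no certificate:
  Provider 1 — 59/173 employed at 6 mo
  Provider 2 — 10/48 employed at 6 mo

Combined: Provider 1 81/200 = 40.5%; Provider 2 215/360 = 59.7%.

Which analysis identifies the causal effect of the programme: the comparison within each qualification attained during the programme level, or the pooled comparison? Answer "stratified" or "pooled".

pooled

Within every qualification attained during the programme level Provider 1 has the higher rate, yet pooled Provider 2 does — Simpson's reversal.
Qualification attained during the programme here is a post-treatment variable shaped by the programme; conditioning on it would introduce bias rather than remove it. The overall comparison is the causal one.
Pooled: Provider 1 40.5% vs Provider 2 59.7%; Provider 2 is higher overall.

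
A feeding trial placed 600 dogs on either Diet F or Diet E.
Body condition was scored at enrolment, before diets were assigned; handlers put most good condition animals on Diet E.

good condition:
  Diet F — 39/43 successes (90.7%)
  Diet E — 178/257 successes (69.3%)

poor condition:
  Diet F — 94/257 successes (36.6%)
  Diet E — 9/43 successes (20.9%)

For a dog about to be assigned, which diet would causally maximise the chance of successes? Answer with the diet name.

Diet F

The stratified and pooled comparisons disagree (Diet F wins within each starting body condition; Diet E wins overall), so the answer turns on the causal role of starting body condition.
The imbalance in starting body condition arose from how dogs were allocated, not from anything the diet did; and starting body condition independently affects the outcome. The pooled gap is confounded — condition on starting body condition.
Within each level — good condition: 90.7% vs 69.3%; poor condition: 36.6% vs 20.9% — Diet F is higher every time.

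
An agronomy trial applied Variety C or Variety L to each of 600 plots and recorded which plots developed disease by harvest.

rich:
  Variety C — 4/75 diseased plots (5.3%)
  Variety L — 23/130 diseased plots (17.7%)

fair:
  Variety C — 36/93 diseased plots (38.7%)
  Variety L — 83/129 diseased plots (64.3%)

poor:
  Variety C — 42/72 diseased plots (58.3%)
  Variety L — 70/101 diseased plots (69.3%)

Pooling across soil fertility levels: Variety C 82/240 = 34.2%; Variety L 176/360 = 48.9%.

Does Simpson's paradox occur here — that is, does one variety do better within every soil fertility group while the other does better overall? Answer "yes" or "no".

no

Within each soil fertility level (rich 5.3% vs 17.7%; fair 38.7% vs 64.3%; poor 58.3% vs 69.3%), Variety C has the lower rate every time. Pooled: 34.2% vs 48.9% — Variety C has the lower rate overall. They agree.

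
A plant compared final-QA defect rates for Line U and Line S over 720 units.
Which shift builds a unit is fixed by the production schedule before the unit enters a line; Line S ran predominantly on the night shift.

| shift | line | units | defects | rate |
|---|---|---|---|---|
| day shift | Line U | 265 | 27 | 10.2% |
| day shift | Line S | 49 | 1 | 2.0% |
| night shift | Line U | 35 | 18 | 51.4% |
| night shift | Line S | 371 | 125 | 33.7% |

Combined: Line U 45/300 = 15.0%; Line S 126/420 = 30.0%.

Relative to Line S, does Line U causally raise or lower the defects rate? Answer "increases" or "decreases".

Within every shift level Line S has the lower rate, yet pooled Line U does — Simpson's reversal.
The imbalance in shift arose from how units were allocated, not from anything the line did; and shift independently affects the outcome. The pooled gap is confounded — condition on shift.
Within each level — day shift: 10.2% vs 2.0%; night shift: 51.4% vs 33.7% — Line S is lower every time.

increases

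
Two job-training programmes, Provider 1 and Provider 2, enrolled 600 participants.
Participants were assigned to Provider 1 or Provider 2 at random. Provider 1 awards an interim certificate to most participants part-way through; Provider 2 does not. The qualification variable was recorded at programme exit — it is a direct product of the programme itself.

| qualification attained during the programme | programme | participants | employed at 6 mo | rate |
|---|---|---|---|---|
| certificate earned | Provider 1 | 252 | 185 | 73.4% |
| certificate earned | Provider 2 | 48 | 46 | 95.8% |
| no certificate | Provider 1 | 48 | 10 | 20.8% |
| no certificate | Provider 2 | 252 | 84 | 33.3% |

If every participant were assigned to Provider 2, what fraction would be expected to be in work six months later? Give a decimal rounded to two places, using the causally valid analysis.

0.43

Qualification attained during the programme lies on the pathway programme → qualification attained during the programme → outcome, so adjusting for it blocks the indirect effect. For the total causal effect of programme, use the unadjusted pooled rates.
So P(outcome | do(Provider 2)) is just the pooled rate for Provider 2: 130/300 = 0.433.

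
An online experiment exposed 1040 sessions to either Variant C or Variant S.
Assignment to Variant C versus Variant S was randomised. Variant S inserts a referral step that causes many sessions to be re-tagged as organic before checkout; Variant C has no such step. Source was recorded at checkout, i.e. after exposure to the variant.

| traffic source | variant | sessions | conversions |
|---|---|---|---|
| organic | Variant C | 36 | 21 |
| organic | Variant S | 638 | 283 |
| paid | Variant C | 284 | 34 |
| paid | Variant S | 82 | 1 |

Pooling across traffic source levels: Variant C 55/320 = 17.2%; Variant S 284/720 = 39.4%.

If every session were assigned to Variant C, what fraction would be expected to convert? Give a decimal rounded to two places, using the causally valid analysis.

The stratified and pooled comparisons disagree (Variant C wins within each traffic source; Variant S wins overall), so the answer turns on the causal role of traffic source.
Traffic source is recorded after the variant and is itself shifted by it — it sits on the causal path from variant to outcome. Conditioning on a mediator would strip out part of the effect we want; the pooled comparison gives the total causal effect.
So P(outcome | do(Variant C)) is just the pooled rate for Variant C: 55/320 = 0.172.

0.17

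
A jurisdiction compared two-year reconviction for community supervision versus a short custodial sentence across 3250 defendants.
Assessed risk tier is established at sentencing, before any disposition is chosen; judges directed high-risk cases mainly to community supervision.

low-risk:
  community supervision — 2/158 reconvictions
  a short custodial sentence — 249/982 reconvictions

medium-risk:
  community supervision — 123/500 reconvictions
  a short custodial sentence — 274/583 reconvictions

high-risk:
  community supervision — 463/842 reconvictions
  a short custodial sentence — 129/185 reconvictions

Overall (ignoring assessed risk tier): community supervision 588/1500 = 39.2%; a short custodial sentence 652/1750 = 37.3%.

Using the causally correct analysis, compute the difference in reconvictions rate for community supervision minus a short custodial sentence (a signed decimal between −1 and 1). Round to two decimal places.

-0.21

Assessed risk tier differs across dispositions for reasons unrelated to any effect of the disposition itself, and it separately predicts the outcome — a classic confounder. We must compare within assessed risk tier levels.
Adjusting over the population distribution of assessed risk tier: 0.351·(0.013−0.254) + 0.333·(0.246−0.470) + 0.316·(0.550−0.697) = -0.206.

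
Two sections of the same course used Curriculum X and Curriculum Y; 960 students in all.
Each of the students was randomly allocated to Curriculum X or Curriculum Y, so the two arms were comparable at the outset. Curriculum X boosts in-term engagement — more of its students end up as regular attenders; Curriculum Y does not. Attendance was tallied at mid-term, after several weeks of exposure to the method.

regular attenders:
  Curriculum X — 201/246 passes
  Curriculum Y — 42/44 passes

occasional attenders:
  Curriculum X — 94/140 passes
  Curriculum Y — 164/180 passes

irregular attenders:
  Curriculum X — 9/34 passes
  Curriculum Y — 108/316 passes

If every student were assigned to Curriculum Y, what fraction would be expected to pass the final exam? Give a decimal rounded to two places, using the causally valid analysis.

Because the teaching method influences mid-term attendance, mid-term attendance is a post-treatment mediator, not a confounder. Stratifying on it would bias the estimate; the causal effect is the crude pooled difference.
So P(outcome | do(Curriculum Y)) is just the pooled rate for Curriculum Y: 314/540 = 0.581.

0.58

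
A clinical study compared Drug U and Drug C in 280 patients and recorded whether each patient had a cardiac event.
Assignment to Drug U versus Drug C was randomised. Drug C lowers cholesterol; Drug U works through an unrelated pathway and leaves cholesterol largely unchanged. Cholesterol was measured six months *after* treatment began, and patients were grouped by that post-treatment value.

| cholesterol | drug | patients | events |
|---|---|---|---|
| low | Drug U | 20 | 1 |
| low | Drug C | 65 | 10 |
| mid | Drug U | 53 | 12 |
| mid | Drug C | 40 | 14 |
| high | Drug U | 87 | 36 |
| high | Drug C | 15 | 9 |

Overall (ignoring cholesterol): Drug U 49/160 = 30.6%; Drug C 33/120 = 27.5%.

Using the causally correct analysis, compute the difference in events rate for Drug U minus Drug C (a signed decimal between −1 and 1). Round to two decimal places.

+0.03

Cholesterol is downstream of the drug. One should not condition on a consequence of treatment, so the overall rates are the right comparison.
The causal difference is the pooled difference: 0.306 − 0.275 = +0.031.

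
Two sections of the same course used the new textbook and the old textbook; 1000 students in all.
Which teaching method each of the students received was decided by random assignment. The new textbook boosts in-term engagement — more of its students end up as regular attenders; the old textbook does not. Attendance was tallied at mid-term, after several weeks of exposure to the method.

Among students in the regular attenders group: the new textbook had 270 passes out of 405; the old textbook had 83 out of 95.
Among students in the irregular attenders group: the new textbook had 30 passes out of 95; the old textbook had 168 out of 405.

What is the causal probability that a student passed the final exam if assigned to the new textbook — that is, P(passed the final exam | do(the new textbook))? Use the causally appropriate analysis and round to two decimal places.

0.60

Within every mid-term attendance level the old textbook has the higher rate, yet pooled the new textbook does — Simpson's reversal.
Mid-term attendance is downstream of the teaching method. One should not condition on a consequence of treatment, so the overall rates are the right comparison.
So P(outcome | do(the new textbook)) is just the pooled rate for the new textbook: 300/500 = 0.600.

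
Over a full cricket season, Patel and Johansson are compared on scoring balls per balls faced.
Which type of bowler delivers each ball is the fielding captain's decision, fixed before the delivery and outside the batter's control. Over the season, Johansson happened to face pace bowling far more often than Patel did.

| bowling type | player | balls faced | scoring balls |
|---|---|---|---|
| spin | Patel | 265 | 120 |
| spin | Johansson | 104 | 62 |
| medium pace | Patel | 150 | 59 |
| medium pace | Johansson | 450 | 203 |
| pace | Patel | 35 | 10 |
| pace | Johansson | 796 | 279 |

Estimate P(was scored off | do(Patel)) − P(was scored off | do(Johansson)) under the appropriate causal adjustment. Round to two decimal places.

The stratified and pooled comparisons disagree (Johansson wins within each bowling type; Patel wins overall), so the answer turns on the causal role of bowling type.
The imbalance in bowling type arose from how balls faced were allocated, not from anything the player did; and bowling type independently affects the outcome. The pooled gap is confounded — condition on bowling type.
Adjusting over the population distribution of bowling type: 0.205·(0.453−0.596) + 0.333·(0.393−0.451) + 0.462·(0.286−0.351) = -0.079.

-0.08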